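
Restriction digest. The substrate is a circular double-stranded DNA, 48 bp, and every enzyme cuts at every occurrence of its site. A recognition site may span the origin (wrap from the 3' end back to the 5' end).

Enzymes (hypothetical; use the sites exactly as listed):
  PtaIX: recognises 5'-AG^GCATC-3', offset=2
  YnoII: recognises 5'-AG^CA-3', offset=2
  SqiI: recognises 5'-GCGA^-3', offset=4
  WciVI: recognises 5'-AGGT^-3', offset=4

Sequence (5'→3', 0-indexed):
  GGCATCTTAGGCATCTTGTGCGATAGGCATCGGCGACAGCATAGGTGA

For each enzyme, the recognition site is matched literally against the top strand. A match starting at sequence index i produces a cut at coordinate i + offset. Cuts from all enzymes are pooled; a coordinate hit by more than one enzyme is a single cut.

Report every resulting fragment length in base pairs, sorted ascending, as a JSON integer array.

[3,3,3,7,9,10,13]

Site scan:
  PtaIX (AGGCATC, off=2): starts [8, 24, 47] → cuts [1, 10, 26]
  YnoII (AGCA, off=2): starts [37] → cuts [39]
  SqiI (GCGA, off=4): starts [19, 32] → cuts [23, 36]
  WciVI (AGGT, off=4): starts [42] → cuts [46]

All cut coordinates (distinct, sorted): [1, 10, 23, 26, 36, 39, 46]

Fragment lengths:
  1→10: 9 bp
  10→23: 13 bp
  23→26: 3 bp
  26→36: 10 bp
  36→39: 3 bp
  39→46: 7 bp
  46→1 (wrap): 48-46+1 = 3 bp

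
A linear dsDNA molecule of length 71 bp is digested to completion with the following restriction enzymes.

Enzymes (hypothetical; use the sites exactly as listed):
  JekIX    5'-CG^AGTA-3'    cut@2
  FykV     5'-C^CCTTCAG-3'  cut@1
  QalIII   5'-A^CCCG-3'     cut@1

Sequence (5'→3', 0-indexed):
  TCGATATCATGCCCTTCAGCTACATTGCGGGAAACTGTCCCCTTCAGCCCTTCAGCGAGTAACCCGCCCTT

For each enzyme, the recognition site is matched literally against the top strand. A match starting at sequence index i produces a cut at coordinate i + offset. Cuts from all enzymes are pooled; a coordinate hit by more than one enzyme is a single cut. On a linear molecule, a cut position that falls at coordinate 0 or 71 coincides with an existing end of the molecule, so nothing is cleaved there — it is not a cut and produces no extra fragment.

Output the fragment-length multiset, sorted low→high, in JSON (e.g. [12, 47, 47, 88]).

Per-enzyme occurrences:
  JekIX CGAGTA/2: at [55] ⇒ [57]
  FykV CCCTTCAG/1: at [11, 39, 47] ⇒ [12, 40, 48]
  QalIII ACCCG/1: at [61] ⇒ [62]

All cut coordinates (distinct, sorted): [12, 40, 48, 57, 62]

Fragments:
  [0,12): 12 bp
  [12,40): 28 bp
  [40,48): 8 bp
  [48,57): 9 bp
  [57,62): 5 bp
  [62,71): 9 bp

[5,8,9,9,12,28]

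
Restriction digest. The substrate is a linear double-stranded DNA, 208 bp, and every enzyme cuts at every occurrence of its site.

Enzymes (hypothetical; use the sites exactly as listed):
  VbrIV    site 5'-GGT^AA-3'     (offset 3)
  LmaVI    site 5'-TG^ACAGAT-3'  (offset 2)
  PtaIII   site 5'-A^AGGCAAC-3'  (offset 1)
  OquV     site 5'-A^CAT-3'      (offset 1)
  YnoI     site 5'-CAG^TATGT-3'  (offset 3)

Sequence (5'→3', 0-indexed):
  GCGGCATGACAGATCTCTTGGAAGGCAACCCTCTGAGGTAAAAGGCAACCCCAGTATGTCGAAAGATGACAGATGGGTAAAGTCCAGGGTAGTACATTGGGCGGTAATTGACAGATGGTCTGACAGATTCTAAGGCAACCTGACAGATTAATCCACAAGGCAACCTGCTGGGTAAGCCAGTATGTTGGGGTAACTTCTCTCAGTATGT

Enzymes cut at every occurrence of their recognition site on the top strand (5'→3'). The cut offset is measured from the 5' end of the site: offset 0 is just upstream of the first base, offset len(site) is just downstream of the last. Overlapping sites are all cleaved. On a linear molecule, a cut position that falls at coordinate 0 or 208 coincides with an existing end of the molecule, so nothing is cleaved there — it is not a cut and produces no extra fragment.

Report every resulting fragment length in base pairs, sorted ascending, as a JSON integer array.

[3,5,5,7,8,10,10,10,11,11,12,12,12,14,14,15,16,16,17]

Scan for sites:
  VbrIV GGTAA/3: at [36, 75, 102, 170, 188] ⇒ [39, 78, 105, 173, 191]
  LmaVI TGACAGAT/2: at [6, 66, 108, 120, 140] ⇒ [8, 68, 110, 122, 142]
  PtaIII AAGGCAAC/1: at [21, 41, 131, 156] ⇒ [22, 42, 132, 157]
  OquV ACAT/1: at [93] ⇒ [94]
  YnoI CAGTATGT/3: at [51, 177, 200] ⇒ [54, 180, 203]

All cut coordinates (distinct, sorted): [8, 22, 39, 42, 54, 68, 78, 94, 105, 110, 122, 132, 142, 157, 173, 180, 191, 203]

Fragments:
  [0,8): 8 bp
  [8,22): 14 bp
  [22,39): 17 bp
  [39,42): 3 bp
  [42,54): 12 bp
  [54,68): 14 bp
  [68,78): 10 bp
  [78,94): 16 bp
  [94,105): 11 bp
  [105,110): 5 bp
  [110,122): 12 bp
  [122,132): 10 bp
  [132,142): 10 bp
  [142,157): 15 bp
  [157,173): 16 bp
  [173,180): 7 bp
  [180,191): 11 bp
  [191,203): 12 bp
  [203,208): 5 bp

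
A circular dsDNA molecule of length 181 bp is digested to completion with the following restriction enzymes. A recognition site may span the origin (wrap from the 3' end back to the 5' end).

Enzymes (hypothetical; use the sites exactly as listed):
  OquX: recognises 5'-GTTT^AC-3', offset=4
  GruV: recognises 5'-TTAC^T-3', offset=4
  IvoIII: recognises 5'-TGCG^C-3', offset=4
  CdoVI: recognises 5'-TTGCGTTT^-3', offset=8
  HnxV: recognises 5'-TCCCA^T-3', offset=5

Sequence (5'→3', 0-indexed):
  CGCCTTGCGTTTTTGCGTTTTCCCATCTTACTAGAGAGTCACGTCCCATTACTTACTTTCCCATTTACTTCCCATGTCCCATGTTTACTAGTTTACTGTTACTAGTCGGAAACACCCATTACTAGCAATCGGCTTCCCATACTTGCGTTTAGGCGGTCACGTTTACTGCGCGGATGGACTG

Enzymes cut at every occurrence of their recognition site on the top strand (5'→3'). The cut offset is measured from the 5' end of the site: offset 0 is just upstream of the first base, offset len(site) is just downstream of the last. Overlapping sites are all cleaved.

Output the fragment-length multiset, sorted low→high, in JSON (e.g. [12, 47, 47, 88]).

[2,2,2,4,4,4,5,5,5,6,6,6,6,7,7,8,10,11,13,14,17,17,20]

Scan for sites:
  OquX (GTTTAC, off=4): starts [82, 90, 160] → cuts [86, 94, 164]
  GruV (TTACT, off=4): starts [27, 48, 52, 64, 84, 92, 98, 118, 162] → cuts [31, 52, 56, 68, 88, 96, 102, 122, 166]
  IvoIII (TGCGC, off=4): starts [166, 179] → cuts [2, 170]
  CdoVI (TTGCGTTT, off=8): starts [4, 12, 142] → cuts [12, 20, 150]
  HnxV (TCCCAT, off=5): starts [20, 43, 58, 69, 76, 134] → cuts [25, 48, 63, 74, 81, 139]

Pooled cuts: [2, 12, 20, 25, 31, 48, 52, 56, 63, 68, 74, 81, 86, 88, 94, 96, 102, 122, 139, 150, 164, 166, 170]

Fragments:
  2→12: 10 bp
  12→20: 8 bp
  20→25: 5 bp
  25→31: 6 bp
  31→48: 17 bp
  48→52: 4 bp
  52→56: 4 bp
  56→63: 7 bp
  63→68: 5 bp
  68→74: 6 bp
  74→81: 7 bp
  81→86: 5 bp
  86→88: 2 bp
  88→94: 6 bp
  94→96: 2 bp
  96→102: 6 bp
  102→122: 20 bp
  122→139: 17 bp
  139→150: 11 bp
  150→164: 14 bp
  164→166: 2 bp
  166→170: 4 bp
  170→2 (wrap): 181-170+2 = 13 bp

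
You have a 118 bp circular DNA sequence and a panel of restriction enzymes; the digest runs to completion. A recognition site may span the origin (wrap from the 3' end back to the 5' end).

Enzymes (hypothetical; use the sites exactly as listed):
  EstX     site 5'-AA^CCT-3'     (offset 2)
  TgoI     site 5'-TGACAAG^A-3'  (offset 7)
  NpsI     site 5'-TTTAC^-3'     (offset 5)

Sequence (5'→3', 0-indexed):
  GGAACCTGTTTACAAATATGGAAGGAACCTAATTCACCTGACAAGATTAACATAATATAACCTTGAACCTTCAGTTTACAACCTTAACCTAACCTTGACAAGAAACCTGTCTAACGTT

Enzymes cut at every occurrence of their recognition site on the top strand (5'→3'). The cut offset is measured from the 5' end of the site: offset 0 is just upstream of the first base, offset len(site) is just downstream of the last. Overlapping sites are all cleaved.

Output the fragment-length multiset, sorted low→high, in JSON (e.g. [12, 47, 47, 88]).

[2,3,5,6,7,9,10,12,14,15,17,18]

Scan for sites:
  EstX (AACCT, off=2): starts [2, 25, 58, 65, 79, 85, 90, 103] → cuts [4, 27, 60, 67, 81, 87, 92, 105]
  TgoI (TGACAAGA, off=7): starts [38, 95] → cuts [45, 102]
  NpsI (TTTAC, off=5): starts [8, 74] → cuts [13, 79]

All cut coordinates (distinct, sorted): [4, 13, 27, 45, 60, 67, 79, 81, 87, 92, 102, 105]

Fragments:
  4→13: 9 bp
  13→27: 14 bp
  27→45: 18 bp
  45→60: 15 bp
  60→67: 7 bp
  67→79: 12 bp
  79→81: 2 bp
  81→87: 6 bp
  87→92: 5 bp
  92→102: 10 bp
  102→105: 3 bp
  105→4 (wrap): 118-105+4 = 17 bp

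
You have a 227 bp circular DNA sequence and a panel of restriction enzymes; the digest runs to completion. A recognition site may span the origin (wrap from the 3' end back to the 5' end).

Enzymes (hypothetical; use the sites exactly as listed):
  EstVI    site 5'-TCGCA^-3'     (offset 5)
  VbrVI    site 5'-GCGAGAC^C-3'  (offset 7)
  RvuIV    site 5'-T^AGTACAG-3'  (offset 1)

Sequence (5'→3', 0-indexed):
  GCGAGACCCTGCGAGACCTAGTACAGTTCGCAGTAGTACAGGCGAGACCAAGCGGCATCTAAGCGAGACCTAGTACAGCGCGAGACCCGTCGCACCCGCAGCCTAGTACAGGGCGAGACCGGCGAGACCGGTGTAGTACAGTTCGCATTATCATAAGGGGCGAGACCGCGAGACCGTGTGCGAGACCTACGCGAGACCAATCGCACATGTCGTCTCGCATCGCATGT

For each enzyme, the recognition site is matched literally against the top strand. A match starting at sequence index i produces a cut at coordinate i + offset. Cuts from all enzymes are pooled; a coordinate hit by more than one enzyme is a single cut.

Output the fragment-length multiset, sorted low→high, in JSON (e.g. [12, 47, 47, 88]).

[2,2,2,5,6,8,8,8,9,10,10,10,11,12,13,13,14,14,15,15,19,21]

Per-enzyme occurrences:
  EstVI (TCGCA, off=5): starts [27, 89, 142, 200, 214, 219] → cuts [32, 94, 147, 205, 219, 224]
  VbrVI (GCGAGACC, off=7): starts [0, 10, 41, 62, 79, 112, 121, 159, 167, 179, 190] → cuts [7, 17, 48, 69, 86, 119, 128, 166, 174, 186, 197]
  RvuIV (TAGTACAG, off=1): starts [18, 33, 70, 103, 133] → cuts [19, 34, 71, 104, 134]

Pooled cuts: [7, 17, 19, 32, 34, 48, 69, 71, 86, 94, 104, 119, 128, 134, 147, 166, 174, 186, 197, 205, 219, 224]

Fragment lengths:
  7→17: 10 bp
  17→19: 2 bp
  19→32: 13 bp
  32→34: 2 bp
  34→48: 14 bp
  48→69: 21 bp
  69→71: 2 bp
  71→86: 15 bp
  86→94: 8 bp
  94→104: 10 bp
  104→119: 15 bp
  119→128: 9 bp
  128→134: 6 bp
  134→147: 13 bp
  147→166: 19 bp
  166→174: 8 bp
  174→186: 12 bp
  186→197: 11 bp
  197→205: 8 bp
  205→219: 14 bp
  219→224: 5 bp
  224→7 (wrap): 227-224+7 = 10 bp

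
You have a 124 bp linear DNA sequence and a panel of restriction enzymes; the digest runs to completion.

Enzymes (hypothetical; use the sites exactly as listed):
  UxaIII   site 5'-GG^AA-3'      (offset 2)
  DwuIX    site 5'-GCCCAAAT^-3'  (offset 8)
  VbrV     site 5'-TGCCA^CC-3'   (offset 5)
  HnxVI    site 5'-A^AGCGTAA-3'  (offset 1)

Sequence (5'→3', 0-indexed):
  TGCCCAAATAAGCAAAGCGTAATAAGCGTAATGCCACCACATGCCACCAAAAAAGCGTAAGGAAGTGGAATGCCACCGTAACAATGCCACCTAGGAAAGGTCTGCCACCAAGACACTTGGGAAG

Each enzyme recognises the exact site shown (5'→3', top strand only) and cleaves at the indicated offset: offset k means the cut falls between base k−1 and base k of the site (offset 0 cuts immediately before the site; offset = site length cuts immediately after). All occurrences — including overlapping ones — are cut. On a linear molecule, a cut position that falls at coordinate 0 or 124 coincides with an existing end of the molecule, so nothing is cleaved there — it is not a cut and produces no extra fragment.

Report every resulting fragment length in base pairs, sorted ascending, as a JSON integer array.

[3,6,6,6,7,7,9,9,9,10,12,12,14,14]

Per-enzyme occurrences:
  UxaIII (GGAA, off=2): starts [60, 66, 93, 119] → cuts [62, 68, 95, 121]
  DwuIX (GCCCAAAT, off=8): starts [1] → cuts [9]
  VbrV (TGCCACC, off=5): starts [31, 41, 70, 84, 102] → cuts [36, 46, 75, 89, 107]
  HnxVI (AAGCGTAA, off=1): starts [14, 23, 52] → cuts [15, 24, 53]

Pooled cuts: [9, 15, 24, 36, 46, 53, 62, 68, 75, 89, 95, 107, 121]

Fragment lengths:
  [0,9): 9 bp
  [9,15): 6 bp
  [15,24): 9 bp
  [24,36): 12 bp
  [36,46): 10 bp
  [46,53): 7 bp
  [53,62): 9 bp
  [62,68): 6 bp
  [68,75): 7 bp
  [75,89): 14 bp
  [89,95): 6 bp
  [95,107): 12 bp
  [107,121): 14 bp
  [121,124): 3 bp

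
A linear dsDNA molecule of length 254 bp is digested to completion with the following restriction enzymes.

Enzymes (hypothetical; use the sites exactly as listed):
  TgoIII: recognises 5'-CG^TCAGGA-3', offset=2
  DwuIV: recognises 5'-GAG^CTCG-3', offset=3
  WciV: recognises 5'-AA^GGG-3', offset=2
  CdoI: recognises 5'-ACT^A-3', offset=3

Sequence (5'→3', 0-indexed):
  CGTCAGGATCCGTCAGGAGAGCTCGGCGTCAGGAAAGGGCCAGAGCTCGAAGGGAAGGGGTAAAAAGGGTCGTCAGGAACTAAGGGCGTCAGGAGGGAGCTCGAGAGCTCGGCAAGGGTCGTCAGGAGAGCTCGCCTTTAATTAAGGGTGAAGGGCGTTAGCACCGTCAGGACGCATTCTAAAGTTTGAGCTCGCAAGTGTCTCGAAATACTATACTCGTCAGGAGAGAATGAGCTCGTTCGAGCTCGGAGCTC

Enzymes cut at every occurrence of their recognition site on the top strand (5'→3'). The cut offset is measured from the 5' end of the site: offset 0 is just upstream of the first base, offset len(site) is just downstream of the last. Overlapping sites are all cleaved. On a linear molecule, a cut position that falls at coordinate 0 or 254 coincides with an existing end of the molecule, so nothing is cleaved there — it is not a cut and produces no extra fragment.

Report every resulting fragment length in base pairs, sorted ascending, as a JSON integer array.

Per-enzyme occurrences:
  TgoIII CGTCAGGA/2: at [0, 10, 26, 70, 86, 119, 164, 217] ⇒ [2, 12, 28, 72, 88, 121, 166, 219]
  DwuIV GAGCTCG/3: at [18, 42, 96, 104, 127, 187, 231, 241] ⇒ [21, 45, 99, 107, 130, 190, 234, 244]
  WciV AAGGG/2: at [34, 49, 54, 64, 81, 113, 143, 150] ⇒ [36, 51, 56, 66, 83, 115, 145, 152]
  CdoI ACTA/3: at [78, 209] ⇒ [81, 212]

All cut coordinates (distinct, sorted): [2, 12, 21, 28, 36, 45, 51, 56, 66, 72, 81, 83, 88, 99, 107, 115, 121, 130, 145, 152, 166, 190, 212, 219, 234, 244]

Fragments:
  [0,2): 2 bp
  [2,12): 10 bp
  [12,21): 9 bp
  [21,28): 7 bp
  [28,36): 8 bp
  [36,45): 9 bp
  [45,51): 6 bp
  [51,56): 5 bp
  [56,66): 10 bp
  [66,72): 6 bp
  [72,81): 9 bp
  [81,83): 2 bp
  [83,88): 5 bp
  [88,99): 11 bp
  [99,107): 8 bp
  [107,115): 8 bp
  [115,121): 6 bp
  [121,130): 9 bp
  [130,145): 15 bp
  [145,152): 7 bp
  [152,166): 14 bp
  [166,190): 24 bp
  [190,212): 22 bp
  [212,219): 7 bp
  [219,234): 15 bp
  [234,244): 10 bp
  [244,254): 10 bp

[2,2,5,5,6,6,6,7,7,7,8,8,8,9,9,9,9,10,10,10,10,11,14,15,15,22,24]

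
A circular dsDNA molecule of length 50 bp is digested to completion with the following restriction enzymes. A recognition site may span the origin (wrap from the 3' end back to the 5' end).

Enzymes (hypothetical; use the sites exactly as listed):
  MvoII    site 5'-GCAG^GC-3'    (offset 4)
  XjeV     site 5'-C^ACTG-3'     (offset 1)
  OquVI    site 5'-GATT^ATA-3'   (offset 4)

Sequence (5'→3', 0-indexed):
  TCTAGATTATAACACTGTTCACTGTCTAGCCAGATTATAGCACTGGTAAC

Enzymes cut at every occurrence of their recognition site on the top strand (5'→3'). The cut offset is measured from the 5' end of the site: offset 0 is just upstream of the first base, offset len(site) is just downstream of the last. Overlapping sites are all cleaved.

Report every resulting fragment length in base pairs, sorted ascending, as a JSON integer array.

Per-enzyme occurrences:
  MvoII (GCAGGC, off=4): no sites
  XjeV (CACTG, off=1): starts [12, 19, 40] → cuts [13, 20, 41]
  OquVI (GATTATA, off=4): starts [4, 32] → cuts [8, 36]

All cut coordinates (distinct, sorted): [8, 13, 20, 36, 41]

Fragment lengths:
  8→13: 5 bp
  13→20: 7 bp
  20→36: 16 bp
  36→41: 5 bp
  41→8 (wrap): 50-41+8 = 17 bp

[5,5,7,16,17]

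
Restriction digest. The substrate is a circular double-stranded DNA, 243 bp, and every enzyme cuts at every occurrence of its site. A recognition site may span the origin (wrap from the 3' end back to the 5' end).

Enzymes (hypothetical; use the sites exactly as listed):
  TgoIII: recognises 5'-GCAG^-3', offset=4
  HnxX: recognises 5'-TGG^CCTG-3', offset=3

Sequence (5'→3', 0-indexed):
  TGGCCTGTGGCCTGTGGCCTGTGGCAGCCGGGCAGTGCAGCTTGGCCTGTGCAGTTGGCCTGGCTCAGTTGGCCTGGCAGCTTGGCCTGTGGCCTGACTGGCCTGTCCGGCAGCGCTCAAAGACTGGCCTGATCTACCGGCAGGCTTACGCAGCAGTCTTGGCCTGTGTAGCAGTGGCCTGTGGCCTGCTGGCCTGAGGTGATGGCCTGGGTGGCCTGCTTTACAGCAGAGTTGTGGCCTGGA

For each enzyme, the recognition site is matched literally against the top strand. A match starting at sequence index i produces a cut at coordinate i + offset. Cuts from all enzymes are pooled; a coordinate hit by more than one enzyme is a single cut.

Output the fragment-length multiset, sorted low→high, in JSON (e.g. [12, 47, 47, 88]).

Per-enzyme occurrences:
  TgoIII GCAG/4: at [23, 31, 36, 50, 76, 109, 139, 149, 152, 170, 225] ⇒ [27, 35, 40, 54, 80, 113, 143, 153, 156, 174, 229]
  HnxX TGGCCTG/3: at [0, 7, 14, 42, 55, 69, 82, 89, 98, 124, 159, 174, 181, 189, 202, 211, 234] ⇒ [3, 10, 17, 45, 58, 72, 85, 92, 101, 127, 162, 177, 184, 192, 205, 214, 237]

All cut coordinates (distinct, sorted): [3, 10, 17, 27, 35, 40, 45, 54, 58, 72, 80, 85, 92, 101, 113, 127, 143, 153, 156, 162, 174, 177, 184, 192, 205, 214, 229, 237]

Fragments:
  3→10: 7 bp
  10→17: 7 bp
  17→27: 10 bp
  27→35: 8 bp
  35→40: 5 bp
  40→45: 5 bp
  45→54: 9 bp
  54→58: 4 bp
  58→72: 14 bp
  72→80: 8 bp
  80→85: 5 bp
  85→92: 7 bp
  92→101: 9 bp
  101→113: 12 bp
  113→127: 14 bp
  127→143: 16 bp
  143→153: 10 bp
  153→156: 3 bp
  156→162: 6 bp
  162→174: 12 bp
  174→177: 3 bp
  177→184: 7 bp
  184→192: 8 bp
  192→205: 13 bp
  205→214: 9 bp
  214→229: 15 bp
  229→237: 8 bp
  237→3 (wrap): 243-237+3 = 9 bp

[3,3,4,5,5,5,6,7,7,7,7,8,8,8,8,9,9,9,9,10,10,12,12,13,14,14,15,16]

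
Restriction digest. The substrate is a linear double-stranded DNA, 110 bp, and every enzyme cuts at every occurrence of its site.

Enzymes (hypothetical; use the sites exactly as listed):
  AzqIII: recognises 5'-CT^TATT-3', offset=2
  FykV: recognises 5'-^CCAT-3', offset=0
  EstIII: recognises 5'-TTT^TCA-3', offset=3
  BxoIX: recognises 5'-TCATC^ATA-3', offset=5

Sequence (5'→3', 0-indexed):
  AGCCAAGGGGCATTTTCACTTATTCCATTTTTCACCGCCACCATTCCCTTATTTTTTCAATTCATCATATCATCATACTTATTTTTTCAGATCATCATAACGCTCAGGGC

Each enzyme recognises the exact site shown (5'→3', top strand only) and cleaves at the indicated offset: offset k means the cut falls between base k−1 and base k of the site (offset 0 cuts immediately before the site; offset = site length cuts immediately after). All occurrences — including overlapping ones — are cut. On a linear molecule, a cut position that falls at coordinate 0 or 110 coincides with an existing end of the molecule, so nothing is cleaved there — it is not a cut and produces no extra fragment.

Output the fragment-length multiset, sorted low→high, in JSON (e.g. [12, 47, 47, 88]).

[4,5,5,7,7,7,8,9,9,10,10,14,15]

Per-enzyme occurrences:
  AzqIII (CTTATT, off=2): starts [18, 47, 77] → cuts [20, 49, 79]
  FykV (CCAT, off=0): starts [24, 40] → cuts [24, 40]
  EstIII (TTTTCA, off=3): starts [12, 28, 53, 83] → cuts [15, 31, 56, 86]
  BxoIX (TCATCATA, off=5): starts [61, 69, 91] → cuts [66, 74, 96]

All cut coordinates (distinct, sorted): [15, 20, 24, 31, 40, 49, 56, 66, 74, 79, 86, 96]

Fragments:
  [0,15): 15 bp
  [15,20): 5 bp
  [20,24): 4 bp
  [24,31): 7 bp
  [31,40): 9 bp
  [40,49): 9 bp
  [49,56): 7 bp
  [56,66): 10 bp
  [66,74): 8 bp
  [74,79): 5 bp
  [79,86): 7 bp
  [86,96): 10 bp
  [96,110): 14 bp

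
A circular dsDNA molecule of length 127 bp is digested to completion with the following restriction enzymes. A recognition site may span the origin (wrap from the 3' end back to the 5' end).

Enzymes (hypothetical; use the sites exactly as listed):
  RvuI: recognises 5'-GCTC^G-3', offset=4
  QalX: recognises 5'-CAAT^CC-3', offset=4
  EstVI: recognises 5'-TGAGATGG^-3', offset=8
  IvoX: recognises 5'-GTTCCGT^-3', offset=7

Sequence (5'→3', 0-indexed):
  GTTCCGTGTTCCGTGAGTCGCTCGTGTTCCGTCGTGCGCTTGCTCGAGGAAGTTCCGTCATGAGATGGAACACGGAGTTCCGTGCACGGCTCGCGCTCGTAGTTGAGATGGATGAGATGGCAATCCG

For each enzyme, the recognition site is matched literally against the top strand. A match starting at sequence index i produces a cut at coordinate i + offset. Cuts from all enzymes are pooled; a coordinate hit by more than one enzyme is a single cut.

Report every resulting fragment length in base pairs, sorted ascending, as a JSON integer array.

[4,6,7,9,9,9,9,10,10,13,13,13,15]

Scan for sites:
  RvuI (GCTCG, off=4): starts [19, 41, 88, 94] → cuts [23, 45, 92, 98]
  QalX (CAATCC, off=4): starts [120] → cuts [124]
  EstVI (TGAGATGG, off=8): starts [60, 103, 112] → cuts [68, 111, 120]
  IvoX (GTTCCGT, off=7): starts [0, 7, 25, 51, 76] → cuts [7, 14, 32, 58, 83]

Pooled cuts: [7, 14, 23, 32, 45, 58, 68, 83, 92, 98, 111, 120, 124]

Fragment lengths:
  7→14: 7 bp
  14→23: 9 bp
  23→32: 9 bp
  32→45: 13 bp
  45→58: 13 bp
  58→68: 10 bp
  68→83: 15 bp
  83→92: 9 bp
  92→98: 6 bp
  98→111: 13 bp
  111→120: 9 bp
  120→124: 4 bp
  124→7 (wrap): 127-124+7 = 10 bp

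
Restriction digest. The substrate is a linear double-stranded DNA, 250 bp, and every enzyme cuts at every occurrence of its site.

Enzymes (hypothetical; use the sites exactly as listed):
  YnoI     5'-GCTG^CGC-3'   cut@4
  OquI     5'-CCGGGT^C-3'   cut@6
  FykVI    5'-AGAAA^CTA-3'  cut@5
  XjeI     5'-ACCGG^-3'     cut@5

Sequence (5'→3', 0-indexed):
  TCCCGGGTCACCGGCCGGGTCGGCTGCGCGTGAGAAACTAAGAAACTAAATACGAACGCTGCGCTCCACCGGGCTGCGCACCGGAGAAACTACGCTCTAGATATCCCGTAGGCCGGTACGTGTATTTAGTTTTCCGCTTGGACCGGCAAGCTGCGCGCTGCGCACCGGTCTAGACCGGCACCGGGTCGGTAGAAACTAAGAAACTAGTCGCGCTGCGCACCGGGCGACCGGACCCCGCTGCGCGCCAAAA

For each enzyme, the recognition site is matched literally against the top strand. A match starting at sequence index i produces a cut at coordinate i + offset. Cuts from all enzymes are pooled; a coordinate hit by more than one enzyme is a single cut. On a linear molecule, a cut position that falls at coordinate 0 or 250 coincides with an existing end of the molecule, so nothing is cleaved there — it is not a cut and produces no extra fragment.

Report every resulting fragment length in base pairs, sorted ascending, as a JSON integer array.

Site scan:
  YnoI GCTGCGC/4: at [22, 57, 72, 149, 156, 211, 236] ⇒ [26, 61, 76, 153, 160, 215, 240]
  OquI CCGGGTC/6: at [2, 14, 180] ⇒ [8, 20, 186]
  FykVI AGAAACTA/5: at [32, 40, 84, 190, 198] ⇒ [37, 45, 89, 195, 203]
  XjeI ACCGG/5: at [9, 67, 79, 141, 163, 173, 179, 218, 226] ⇒ [14, 72, 84, 146, 168, 178, 184, 223, 231]

All cut coordinates (distinct, sorted): [8, 14, 20, 26, 37, 45, 61, 72, 76, 84, 89, 146, 153, 160, 168, 178, 184, 186, 195, 203, 215, 223, 231, 240]

Fragment lengths:
  [0,8): 8 bp
  [8,14): 6 bp
  [14,20): 6 bp
  [20,26): 6 bp
  [26,37): 11 bp
  [37,45): 8 bp
  [45,61): 16 bp
  [61,72): 11 bp
  [72,76): 4 bp
  [76,84): 8 bp
  [84,89): 5 bp
  [89,146): 57 bp
  [146,153): 7 bp
  [153,160): 7 bp
  [160,168): 8 bp
  [168,178): 10 bp
  [178,184): 6 bp
  [184,186): 2 bp
  [186,195): 9 bp
  [195,203): 8 bp
  [203,215): 12 bp
  [215,223): 8 bp
  [223,231): 8 bp
  [231,240): 9 bp
  [240,250): 10 bp

[2,4,5,6,6,6,6,7,7,8,8,8,8,8,8,8,9,9,10,10,11,11,12,16,57]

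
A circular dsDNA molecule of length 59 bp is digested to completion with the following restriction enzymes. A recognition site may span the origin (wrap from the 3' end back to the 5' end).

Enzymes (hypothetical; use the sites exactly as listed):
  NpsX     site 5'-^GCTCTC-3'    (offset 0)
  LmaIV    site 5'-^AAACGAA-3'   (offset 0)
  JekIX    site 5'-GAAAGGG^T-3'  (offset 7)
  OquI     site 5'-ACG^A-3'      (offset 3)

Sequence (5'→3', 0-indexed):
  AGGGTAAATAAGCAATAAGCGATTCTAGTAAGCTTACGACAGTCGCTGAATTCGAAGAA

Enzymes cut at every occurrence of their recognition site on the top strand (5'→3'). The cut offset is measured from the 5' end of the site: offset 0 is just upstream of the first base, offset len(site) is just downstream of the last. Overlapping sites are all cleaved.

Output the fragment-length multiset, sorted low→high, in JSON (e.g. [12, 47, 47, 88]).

Scan for sites:
  NpsX (GCTCTC, off=0): no sites
  LmaIV (AAACGAA, off=0): no sites
  JekIX GAAAGGGT/7: at [56] ⇒ [4]
  OquI ACGA/3: at [35] ⇒ [38]

Pooled cuts: [4, 38]

Fragments:
  4→38: 34 bp
  38→4 (wrap): 59-38+4 = 25 bp

[25,34]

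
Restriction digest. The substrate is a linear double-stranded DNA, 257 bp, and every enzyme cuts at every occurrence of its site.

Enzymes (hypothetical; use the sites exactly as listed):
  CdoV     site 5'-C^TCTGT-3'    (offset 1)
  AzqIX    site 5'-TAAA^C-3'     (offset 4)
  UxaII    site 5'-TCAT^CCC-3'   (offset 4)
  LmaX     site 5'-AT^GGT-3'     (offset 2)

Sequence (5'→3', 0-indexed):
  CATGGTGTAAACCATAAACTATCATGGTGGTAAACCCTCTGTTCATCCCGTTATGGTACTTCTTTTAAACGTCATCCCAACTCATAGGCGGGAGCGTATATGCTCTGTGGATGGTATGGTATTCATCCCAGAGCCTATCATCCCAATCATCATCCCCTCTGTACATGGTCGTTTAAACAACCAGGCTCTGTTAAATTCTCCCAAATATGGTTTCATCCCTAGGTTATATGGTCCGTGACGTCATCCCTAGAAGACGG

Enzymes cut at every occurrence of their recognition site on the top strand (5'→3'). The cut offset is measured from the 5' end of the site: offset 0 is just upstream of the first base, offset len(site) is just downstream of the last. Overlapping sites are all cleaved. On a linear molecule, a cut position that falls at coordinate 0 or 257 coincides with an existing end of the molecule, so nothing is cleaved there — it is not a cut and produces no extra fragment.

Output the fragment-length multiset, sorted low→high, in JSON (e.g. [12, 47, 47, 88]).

Scan for sites:
  CdoV (CTCTGT, off=1): starts [36, 102, 156, 185] → cuts [37, 103, 157, 186]
  AzqIX (TAAAC, off=4): starts [7, 14, 30, 65, 173] → cuts [11, 18, 34, 69, 177]
  UxaII (TCATCCC, off=4): starts [42, 71, 122, 137, 149, 212, 240] → cuts [46, 75, 126, 141, 153, 216, 244]
  LmaX (ATGGT, off=2): starts [1, 23, 52, 110, 115, 164, 206, 227] → cuts [3, 25, 54, 112, 117, 166, 208, 229]

All cut coordinates (distinct, sorted): [3, 11, 18, 25, 34, 37, 46, 54, 69, 75, 103, 112, 117, 126, 141, 153, 157, 166, 177, 186, 208, 216, 229, 244]

Fragments:
  [0,3): 3 bp
  [3,11): 8 bp
  [11,18): 7 bp
  [18,25): 7 bp
  [25,34): 9 bp
  [34,37): 3 bp
  [37,46): 9 bp
  [46,54): 8 bp
  [54,69): 15 bp
  [69,75): 6 bp
  [75,103): 28 bp
  [103,112): 9 bp
  [112,117): 5 bp
  [117,126): 9 bp
  [126,141): 15 bp
  [141,153): 12 bp
  [153,157): 4 bp
  [157,166): 9 bp
  [166,177): 11 bp
  [177,186): 9 bp
  [186,208): 22 bp
  [208,216): 8 bp
  [216,229): 13 bp
  [229,244): 15 bp
  [244,257): 13 bp

[3,3,4,5,6,7,7,8,8,8,9,9,9,9,9,9,11,12,13,13,15,15,15,22,28]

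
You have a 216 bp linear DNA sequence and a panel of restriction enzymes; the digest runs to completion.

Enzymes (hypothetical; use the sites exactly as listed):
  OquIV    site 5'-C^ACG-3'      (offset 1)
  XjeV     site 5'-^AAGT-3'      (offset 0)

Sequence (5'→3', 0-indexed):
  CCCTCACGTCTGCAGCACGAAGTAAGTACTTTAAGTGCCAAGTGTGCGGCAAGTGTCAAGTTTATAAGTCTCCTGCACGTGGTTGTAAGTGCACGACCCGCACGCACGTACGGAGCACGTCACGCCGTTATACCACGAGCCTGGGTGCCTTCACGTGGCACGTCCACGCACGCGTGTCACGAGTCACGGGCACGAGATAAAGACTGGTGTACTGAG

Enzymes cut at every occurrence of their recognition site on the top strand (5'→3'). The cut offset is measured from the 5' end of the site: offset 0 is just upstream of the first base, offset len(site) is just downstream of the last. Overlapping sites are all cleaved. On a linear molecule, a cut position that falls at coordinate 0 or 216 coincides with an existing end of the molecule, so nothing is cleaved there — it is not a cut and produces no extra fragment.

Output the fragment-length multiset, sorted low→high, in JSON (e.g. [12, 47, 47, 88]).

Scan for sites:
  OquIV CACG/1: at [4, 15, 75, 91, 100, 104, 115, 120, 133, 151, 158, 164, 168, 177, 184, 190] ⇒ [5, 16, 76, 92, 101, 105, 116, 121, 134, 152, 159, 165, 169, 178, 185, 191]
  XjeV AAGT/0: at [19, 23, 32, 39, 50, 57, 65, 86] ⇒ [19, 23, 32, 39, 50, 57, 65, 86]

All cut coordinates (distinct, sorted): [5, 16, 19, 23, 32, 39, 50, 57, 65, 76, 86, 92, 101, 105, 116, 121, 134, 152, 159, 165, 169, 178, 185, 191]

Fragments:
  [0,5): 5 bp
  [5,16): 11 bp
  [16,19): 3 bp
  [19,23): 4 bp
  [23,32): 9 bp
  [32,39): 7 bp
  [39,50): 11 bp
  [50,57): 7 bp
  [57,65): 8 bp
  [65,76): 11 bp
  [76,86): 10 bp
  [86,92): 6 bp
  [92,101): 9 bp
  [101,105): 4 bp
  [105,116): 11 bp
  [116,121): 5 bp
  [121,134): 13 bp
  [134,152): 18 bp
  [152,159): 7 bp
  [159,165): 6 bp
  [165,169): 4 bp
  [169,178): 9 bp
  [178,185): 7 bp
  [185,191): 6 bp
  [191,216): 25 bp

[3,4,4,4,5,5,6,6,6,7,7,7,7,8,9,9,9,10,11,11,11,11,13,18,25]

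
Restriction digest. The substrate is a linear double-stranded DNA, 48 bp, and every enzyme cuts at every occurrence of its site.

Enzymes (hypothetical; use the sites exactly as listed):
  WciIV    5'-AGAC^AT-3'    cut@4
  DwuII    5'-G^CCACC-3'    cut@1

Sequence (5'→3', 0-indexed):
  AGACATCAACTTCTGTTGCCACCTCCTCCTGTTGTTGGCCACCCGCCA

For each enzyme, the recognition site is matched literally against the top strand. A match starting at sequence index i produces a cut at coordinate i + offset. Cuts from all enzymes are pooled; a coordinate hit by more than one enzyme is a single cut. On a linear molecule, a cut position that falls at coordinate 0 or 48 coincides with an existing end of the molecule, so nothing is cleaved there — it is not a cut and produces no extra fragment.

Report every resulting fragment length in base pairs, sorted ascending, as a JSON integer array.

Scan for sites:
  WciIV AGACAT/4: at [0] ⇒ [4]
  DwuII GCCACC/1: at [17, 37] ⇒ [18, 38]

All cut coordinates (distinct, sorted): [4, 18, 38]

Fragments:
  [0,4): 4 bp
  [4,18): 14 bp
  [18,38): 20 bp
  [38,48): 10 bp

[4,10,14,20]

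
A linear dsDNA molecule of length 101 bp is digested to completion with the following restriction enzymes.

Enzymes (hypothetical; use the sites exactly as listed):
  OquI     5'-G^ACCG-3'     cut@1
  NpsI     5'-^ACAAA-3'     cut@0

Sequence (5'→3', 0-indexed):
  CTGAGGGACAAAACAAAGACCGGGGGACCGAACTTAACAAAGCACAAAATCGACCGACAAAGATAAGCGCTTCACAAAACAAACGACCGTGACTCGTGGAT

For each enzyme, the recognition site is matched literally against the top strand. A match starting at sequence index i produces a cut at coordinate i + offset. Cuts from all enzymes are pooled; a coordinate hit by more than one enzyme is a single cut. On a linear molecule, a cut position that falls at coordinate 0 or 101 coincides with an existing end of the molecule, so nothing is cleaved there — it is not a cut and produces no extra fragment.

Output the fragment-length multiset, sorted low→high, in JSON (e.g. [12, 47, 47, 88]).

[4,5,5,6,7,7,7,8,9,10,16,17]

Scan for sites:
  OquI GACCG/1: at [17, 25, 51, 84] ⇒ [18, 26, 52, 85]
  NpsI ACAAA/0: at [7, 12, 36, 43, 56, 73, 78] ⇒ [7, 12, 36, 43, 56, 73, 78]

Pooled cuts: [7, 12, 18, 26, 36, 43, 52, 56, 73, 78, 85]

Fragments:
  [0,7): 7 bp
  [7,12): 5 bp
  [12,18): 6 bp
  [18,26): 8 bp
  [26,36): 10 bp
  [36,43): 7 bp
  [43,52): 9 bp
  [52,56): 4 bp
  [56,73): 17 bp
  [73,78): 5 bp
  [78,85): 7 bp
  [85,101): 16 bp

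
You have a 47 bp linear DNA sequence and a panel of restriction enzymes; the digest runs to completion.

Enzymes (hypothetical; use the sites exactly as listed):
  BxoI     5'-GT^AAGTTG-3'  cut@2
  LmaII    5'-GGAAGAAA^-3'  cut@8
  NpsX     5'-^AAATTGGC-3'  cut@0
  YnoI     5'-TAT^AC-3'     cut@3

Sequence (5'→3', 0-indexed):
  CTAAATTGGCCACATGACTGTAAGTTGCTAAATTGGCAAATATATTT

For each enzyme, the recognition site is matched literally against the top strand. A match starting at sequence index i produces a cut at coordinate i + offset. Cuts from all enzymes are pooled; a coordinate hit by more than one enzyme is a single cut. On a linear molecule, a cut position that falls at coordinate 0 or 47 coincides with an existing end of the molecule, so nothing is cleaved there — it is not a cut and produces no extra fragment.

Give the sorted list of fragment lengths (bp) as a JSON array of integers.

[2,8,18,19]

Per-enzyme occurrences:
  BxoI (GTAAGTTG, off=2): starts [19] → cuts [21]
  LmaII (GGAAGAAA, off=8): no sites
  NpsX (AAATTGGC, off=0): starts [2, 29] → cuts [2, 29]
  YnoI (TATAC, off=3): no sites

Pooled cuts: [2, 21, 29]

Fragment lengths:
  [0,2): 2 bp
  [2,21): 19 bp
  [21,29): 8 bp
  [29,47): 18 bp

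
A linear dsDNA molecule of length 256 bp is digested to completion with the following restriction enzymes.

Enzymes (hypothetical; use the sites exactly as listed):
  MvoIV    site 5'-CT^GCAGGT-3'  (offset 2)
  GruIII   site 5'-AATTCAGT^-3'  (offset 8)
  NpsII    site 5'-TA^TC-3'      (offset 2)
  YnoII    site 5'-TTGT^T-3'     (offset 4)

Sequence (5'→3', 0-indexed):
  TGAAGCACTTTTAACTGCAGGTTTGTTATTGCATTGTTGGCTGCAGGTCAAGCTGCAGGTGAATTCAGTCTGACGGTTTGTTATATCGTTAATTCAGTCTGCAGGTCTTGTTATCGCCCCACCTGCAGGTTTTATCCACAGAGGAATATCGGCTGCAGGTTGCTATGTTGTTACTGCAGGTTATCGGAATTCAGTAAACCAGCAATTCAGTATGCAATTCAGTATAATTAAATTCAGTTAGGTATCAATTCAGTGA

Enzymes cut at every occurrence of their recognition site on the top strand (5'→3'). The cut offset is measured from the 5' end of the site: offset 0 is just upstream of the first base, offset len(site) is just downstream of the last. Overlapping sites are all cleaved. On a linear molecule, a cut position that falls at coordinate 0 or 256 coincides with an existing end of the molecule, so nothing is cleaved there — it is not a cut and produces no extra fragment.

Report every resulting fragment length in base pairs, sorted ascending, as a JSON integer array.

[2,2,2,4,4,5,6,6,8,10,10,10,11,11,11,12,12,12,12,13,14,15,15,16,16,17]

Per-enzyme occurrences:
  MvoIV (CTGCAGGT, off=2): starts [14, 40, 52, 98, 122, 152, 173] → cuts [16, 42, 54, 100, 124, 154, 175]
  GruIII (AATTCAGT, off=8): starts [61, 90, 187, 203, 215, 230, 246] → cuts [69, 98, 195, 211, 223, 238, 254]
  NpsII (TATC, off=2): starts [83, 111, 132, 146, 181, 242] → cuts [85, 113, 134, 148, 183, 244]
  YnoII (TTGTT, off=4): starts [22, 33, 77, 107, 167] → cuts [26, 37, 81, 111, 171]

Pooled cuts: [16, 26, 37, 42, 54, 69, 81, 85, 98, 100, 111, 113, 124, 134, 148, 154, 171, 175, 183, 195, 211, 223, 238, 244, 254]

Fragment lengths:
  [0,16): 16 bp
  [16,26): 10 bp
  [26,37): 11 bp
  [37,42): 5 bp
  [42,54): 12 bp
  [54,69): 15 bp
  [69,81): 12 bp
  [81,85): 4 bp
  [85,98): 13 bp
  [98,100): 2 bp
  [100,111): 11 bp
  [111,113): 2 bp
  [113,124): 11 bp
  [124,134): 10 bp
  [134,148): 14 bp
  [148,154): 6 bp
  [154,171): 17 bp
  [171,175): 4 bp
  [175,183): 8 bp
  [183,195): 12 bp
  [195,211): 16 bp
  [211,223): 12 bp
  [223,238): 15 bp
  [238,244): 6 bp
  [244,254): 10 bp
  [254,256): 2 bp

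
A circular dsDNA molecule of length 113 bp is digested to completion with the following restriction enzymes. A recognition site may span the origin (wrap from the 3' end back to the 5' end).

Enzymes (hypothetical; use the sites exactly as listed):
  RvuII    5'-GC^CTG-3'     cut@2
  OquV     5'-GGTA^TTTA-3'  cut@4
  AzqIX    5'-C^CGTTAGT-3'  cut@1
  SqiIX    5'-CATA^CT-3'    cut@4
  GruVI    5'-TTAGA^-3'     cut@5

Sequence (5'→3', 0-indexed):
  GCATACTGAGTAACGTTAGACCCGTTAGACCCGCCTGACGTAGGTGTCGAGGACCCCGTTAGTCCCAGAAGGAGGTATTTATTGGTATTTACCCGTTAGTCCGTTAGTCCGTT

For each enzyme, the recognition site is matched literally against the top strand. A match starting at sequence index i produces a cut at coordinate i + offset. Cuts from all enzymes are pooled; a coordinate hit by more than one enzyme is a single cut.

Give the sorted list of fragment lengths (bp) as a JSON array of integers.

Site scan:
  RvuII GCCTG/2: at [32] ⇒ [34]
  OquV GGTATTTA/4: at [73, 83] ⇒ [77, 87]
  AzqIX CCGTTAGT/1: at [55, 92, 100] ⇒ [56, 93, 101]
  SqiIX CATACT/4: at [1] ⇒ [5]
  GruVI TTAGA/5: at [15, 24] ⇒ [20, 29]

Pooled cuts: [5, 20, 29, 34, 56, 77, 87, 93, 101]

Fragment lengths:
  5→20: 15 bp
  20→29: 9 bp
  29→34: 5 bp
  34→56: 22 bp
  56→77: 21 bp
  77→87: 10 bp
  87→93: 6 bp
  93→101: 8 bp
  101→5 (wrap): 113-101+5 = 17 bp

[5,6,8,9,10,15,17,21,22]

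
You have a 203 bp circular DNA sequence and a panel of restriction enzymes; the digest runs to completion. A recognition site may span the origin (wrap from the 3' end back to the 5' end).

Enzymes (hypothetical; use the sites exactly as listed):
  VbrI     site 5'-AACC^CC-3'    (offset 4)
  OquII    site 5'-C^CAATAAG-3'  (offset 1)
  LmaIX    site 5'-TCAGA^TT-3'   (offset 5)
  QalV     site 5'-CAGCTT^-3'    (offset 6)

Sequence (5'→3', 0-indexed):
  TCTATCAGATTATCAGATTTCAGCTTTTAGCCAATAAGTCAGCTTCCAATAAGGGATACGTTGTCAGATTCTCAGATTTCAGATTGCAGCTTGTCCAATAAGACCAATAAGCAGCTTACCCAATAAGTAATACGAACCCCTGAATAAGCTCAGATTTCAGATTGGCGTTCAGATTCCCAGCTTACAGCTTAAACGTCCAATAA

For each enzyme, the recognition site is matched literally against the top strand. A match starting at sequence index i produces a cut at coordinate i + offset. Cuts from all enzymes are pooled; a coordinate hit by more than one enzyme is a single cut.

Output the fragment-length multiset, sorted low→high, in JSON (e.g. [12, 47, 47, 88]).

[1,3,3,5,7,7,7,8,8,9,9,9,10,12,13,14,16,18,22,22]

Per-enzyme occurrences:
  VbrI AACCCC/4: at [134] ⇒ [138]
  OquII CCAATAAG/1: at [30, 45, 94, 103, 119] ⇒ [31, 46, 95, 104, 120]
  LmaIX TCAGATT/5: at [4, 12, 63, 71, 78, 149, 156, 168] ⇒ [9, 17, 68, 76, 83, 154, 161, 173]
  QalV CAGCTT/6: at [20, 39, 86, 111, 177, 184] ⇒ [26, 45, 92, 117, 183, 190]

Pooled cuts: [9, 17, 26, 31, 45, 46, 68, 76, 83, 92, 95, 104, 117, 120, 138, 154, 161, 173, 183, 190]

Fragment lengths:
  9→17: 8 bp
  17→26: 9 bp
  26→31: 5 bp
  31→45: 14 bp
  45→46: 1 bp
  46→68: 22 bp
  68→76: 8 bp
  76→83: 7 bp
  83→92: 9 bp
  92→95: 3 bp
  95→104: 9 bp
  104→117: 13 bp
  117→120: 3 bp
  120→138: 18 bp
  138→154: 16 bp
  154→161: 7 bp
  161→173: 12 bp
  173→183: 10 bp
  183→190: 7 bp
  190→9 (wrap): 203-190+9 = 22 bp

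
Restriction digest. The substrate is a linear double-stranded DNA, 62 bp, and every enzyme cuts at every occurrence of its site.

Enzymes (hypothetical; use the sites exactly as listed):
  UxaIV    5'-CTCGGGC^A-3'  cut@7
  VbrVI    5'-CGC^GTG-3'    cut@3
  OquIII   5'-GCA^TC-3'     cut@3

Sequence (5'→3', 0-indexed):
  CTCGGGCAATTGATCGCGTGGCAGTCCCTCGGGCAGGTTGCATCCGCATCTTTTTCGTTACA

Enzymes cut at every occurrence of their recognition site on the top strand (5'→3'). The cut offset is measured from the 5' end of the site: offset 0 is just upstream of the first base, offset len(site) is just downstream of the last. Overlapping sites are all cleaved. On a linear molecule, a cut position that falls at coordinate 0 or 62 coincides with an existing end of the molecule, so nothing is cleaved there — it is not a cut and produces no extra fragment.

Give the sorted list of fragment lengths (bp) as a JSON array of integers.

Scan for sites:
  UxaIV CTCGGGCA/7: at [0, 27] ⇒ [7, 34]
  VbrVI CGCGTG/3: at [14] ⇒ [17]
  OquIII GCATC/3: at [39, 45] ⇒ [42, 48]

Pooled cuts: [7, 17, 34, 42, 48]

Fragment lengths:
  [0,7): 7 bp
  [7,17): 10 bp
  [17,34): 17 bp
  [34,42): 8 bp
  [42,48): 6 bp
  [48,62): 14 bp

[6,7,8,10,14,17]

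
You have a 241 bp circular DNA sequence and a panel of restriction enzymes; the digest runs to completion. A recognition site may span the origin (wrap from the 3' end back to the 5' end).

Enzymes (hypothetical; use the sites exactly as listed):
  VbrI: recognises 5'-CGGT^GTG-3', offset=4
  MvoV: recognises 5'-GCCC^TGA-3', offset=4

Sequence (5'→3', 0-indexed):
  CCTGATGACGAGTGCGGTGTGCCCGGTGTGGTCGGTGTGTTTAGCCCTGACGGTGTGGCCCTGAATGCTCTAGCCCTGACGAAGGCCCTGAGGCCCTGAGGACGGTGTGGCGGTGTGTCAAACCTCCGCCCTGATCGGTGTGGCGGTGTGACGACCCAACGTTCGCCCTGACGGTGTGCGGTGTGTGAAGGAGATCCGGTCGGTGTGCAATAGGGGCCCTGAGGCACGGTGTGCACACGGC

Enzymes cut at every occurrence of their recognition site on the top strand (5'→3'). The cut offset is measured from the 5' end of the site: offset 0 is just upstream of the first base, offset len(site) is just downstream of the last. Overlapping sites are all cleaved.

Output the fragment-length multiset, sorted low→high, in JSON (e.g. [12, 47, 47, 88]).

[7,7,7,7,8,8,8,8,9,9,10,11,11,12,13,15,15,16,17,21,22]

Scan for sites:
  VbrI CGGTGTG/4: at [14, 23, 32, 50, 102, 110, 135, 143, 171, 178, 200, 226] ⇒ [18, 27, 36, 54, 106, 114, 139, 147, 175, 182, 204, 230]
  MvoV GCCCTGA/4: at [43, 57, 72, 84, 92, 127, 164, 215, 239] ⇒ [2, 47, 61, 76, 88, 96, 131, 168, 219]

All cut coordinates (distinct, sorted): [2, 18, 27, 36, 47, 54, 61, 76, 88, 96, 106, 114, 131, 139, 147, 168, 175, 182, 204, 219, 230]

Fragment lengths:
  2→18: 16 bp
  18→27: 9 bp
  27→36: 9 bp
  36→47: 11 bp
  47→54: 7 bp
  54→61: 7 bp
  61→76: 15 bp
  76→88: 12 bp
  88→96: 8 bp
  96→106: 10 bp
  106→114: 8 bp
  114→131: 17 bp
  131→139: 8 bp
  139→147: 8 bp
  147→168: 21 bp
  168→175: 7 bp
  175→182: 7 bp
  182→204: 22 bp
  204→219: 15 bp
  219→230: 11 bp
  230→2 (wrap): 241-230+2 = 13 bp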